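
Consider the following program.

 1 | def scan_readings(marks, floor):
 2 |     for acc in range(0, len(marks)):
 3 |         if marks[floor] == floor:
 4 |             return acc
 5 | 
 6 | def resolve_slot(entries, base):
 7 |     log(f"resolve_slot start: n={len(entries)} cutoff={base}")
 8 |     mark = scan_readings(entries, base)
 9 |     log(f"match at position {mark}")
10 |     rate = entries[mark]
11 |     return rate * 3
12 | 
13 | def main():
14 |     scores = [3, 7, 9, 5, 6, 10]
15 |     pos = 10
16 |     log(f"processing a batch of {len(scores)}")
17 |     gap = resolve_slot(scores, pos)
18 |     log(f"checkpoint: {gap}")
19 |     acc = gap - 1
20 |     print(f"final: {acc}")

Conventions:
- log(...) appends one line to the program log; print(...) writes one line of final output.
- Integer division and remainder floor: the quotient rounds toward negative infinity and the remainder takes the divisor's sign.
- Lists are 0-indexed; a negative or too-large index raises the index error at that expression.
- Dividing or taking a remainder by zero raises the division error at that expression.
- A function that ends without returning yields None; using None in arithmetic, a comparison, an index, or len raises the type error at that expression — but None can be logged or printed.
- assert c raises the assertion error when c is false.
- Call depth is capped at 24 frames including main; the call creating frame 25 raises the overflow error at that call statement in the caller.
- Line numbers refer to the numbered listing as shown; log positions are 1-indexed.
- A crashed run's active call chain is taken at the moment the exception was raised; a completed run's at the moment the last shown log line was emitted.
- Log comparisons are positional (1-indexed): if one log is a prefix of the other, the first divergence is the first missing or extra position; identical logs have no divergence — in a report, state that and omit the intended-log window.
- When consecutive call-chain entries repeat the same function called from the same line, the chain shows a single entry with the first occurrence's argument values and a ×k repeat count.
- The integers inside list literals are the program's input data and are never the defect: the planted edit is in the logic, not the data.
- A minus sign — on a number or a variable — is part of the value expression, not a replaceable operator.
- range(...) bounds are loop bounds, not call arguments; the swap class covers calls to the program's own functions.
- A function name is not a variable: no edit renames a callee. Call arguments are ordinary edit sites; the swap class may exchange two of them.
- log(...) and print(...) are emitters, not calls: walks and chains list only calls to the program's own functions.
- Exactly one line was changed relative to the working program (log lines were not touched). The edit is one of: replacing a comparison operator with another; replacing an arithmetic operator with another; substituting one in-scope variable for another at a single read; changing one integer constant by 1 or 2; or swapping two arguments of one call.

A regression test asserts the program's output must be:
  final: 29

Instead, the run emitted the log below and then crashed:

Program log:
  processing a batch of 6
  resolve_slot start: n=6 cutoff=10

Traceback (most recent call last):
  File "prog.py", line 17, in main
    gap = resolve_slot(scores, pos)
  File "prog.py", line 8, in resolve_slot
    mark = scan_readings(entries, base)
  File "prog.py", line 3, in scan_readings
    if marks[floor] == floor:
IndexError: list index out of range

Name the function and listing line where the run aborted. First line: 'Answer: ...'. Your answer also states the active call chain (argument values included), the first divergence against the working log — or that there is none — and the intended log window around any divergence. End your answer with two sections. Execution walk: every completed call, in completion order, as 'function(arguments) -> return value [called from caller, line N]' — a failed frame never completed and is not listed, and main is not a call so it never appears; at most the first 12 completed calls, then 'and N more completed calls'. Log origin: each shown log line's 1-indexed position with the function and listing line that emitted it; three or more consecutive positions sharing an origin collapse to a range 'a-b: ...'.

Answer: the error was raised in scan_readings, line 3.
The tell: The faulty run's log stops after 2 lines; the working version's next line would be 'match at position 5'.
Call chain: main -> resolve_slot([3, 7, 9, 5, 6, 10], 10) (called at line 17) -> scan_readings([3, 7, 9, 5, 6, 10], 10) (called at line 8).
First divergence: position 3 — the faulty run's log ends after 2 lines; the working version continues with 'match at position 5'.
Intended log window:
  1: processing a batch of 6
  2: resolve_slot start: n=6 cutoff=10
  3: match at position 5
  4: checkpoint: 30
Execution walk:
  (no call completed)
Log line origins:
  1 — main, line 16
  2 — resolve_slot, line 7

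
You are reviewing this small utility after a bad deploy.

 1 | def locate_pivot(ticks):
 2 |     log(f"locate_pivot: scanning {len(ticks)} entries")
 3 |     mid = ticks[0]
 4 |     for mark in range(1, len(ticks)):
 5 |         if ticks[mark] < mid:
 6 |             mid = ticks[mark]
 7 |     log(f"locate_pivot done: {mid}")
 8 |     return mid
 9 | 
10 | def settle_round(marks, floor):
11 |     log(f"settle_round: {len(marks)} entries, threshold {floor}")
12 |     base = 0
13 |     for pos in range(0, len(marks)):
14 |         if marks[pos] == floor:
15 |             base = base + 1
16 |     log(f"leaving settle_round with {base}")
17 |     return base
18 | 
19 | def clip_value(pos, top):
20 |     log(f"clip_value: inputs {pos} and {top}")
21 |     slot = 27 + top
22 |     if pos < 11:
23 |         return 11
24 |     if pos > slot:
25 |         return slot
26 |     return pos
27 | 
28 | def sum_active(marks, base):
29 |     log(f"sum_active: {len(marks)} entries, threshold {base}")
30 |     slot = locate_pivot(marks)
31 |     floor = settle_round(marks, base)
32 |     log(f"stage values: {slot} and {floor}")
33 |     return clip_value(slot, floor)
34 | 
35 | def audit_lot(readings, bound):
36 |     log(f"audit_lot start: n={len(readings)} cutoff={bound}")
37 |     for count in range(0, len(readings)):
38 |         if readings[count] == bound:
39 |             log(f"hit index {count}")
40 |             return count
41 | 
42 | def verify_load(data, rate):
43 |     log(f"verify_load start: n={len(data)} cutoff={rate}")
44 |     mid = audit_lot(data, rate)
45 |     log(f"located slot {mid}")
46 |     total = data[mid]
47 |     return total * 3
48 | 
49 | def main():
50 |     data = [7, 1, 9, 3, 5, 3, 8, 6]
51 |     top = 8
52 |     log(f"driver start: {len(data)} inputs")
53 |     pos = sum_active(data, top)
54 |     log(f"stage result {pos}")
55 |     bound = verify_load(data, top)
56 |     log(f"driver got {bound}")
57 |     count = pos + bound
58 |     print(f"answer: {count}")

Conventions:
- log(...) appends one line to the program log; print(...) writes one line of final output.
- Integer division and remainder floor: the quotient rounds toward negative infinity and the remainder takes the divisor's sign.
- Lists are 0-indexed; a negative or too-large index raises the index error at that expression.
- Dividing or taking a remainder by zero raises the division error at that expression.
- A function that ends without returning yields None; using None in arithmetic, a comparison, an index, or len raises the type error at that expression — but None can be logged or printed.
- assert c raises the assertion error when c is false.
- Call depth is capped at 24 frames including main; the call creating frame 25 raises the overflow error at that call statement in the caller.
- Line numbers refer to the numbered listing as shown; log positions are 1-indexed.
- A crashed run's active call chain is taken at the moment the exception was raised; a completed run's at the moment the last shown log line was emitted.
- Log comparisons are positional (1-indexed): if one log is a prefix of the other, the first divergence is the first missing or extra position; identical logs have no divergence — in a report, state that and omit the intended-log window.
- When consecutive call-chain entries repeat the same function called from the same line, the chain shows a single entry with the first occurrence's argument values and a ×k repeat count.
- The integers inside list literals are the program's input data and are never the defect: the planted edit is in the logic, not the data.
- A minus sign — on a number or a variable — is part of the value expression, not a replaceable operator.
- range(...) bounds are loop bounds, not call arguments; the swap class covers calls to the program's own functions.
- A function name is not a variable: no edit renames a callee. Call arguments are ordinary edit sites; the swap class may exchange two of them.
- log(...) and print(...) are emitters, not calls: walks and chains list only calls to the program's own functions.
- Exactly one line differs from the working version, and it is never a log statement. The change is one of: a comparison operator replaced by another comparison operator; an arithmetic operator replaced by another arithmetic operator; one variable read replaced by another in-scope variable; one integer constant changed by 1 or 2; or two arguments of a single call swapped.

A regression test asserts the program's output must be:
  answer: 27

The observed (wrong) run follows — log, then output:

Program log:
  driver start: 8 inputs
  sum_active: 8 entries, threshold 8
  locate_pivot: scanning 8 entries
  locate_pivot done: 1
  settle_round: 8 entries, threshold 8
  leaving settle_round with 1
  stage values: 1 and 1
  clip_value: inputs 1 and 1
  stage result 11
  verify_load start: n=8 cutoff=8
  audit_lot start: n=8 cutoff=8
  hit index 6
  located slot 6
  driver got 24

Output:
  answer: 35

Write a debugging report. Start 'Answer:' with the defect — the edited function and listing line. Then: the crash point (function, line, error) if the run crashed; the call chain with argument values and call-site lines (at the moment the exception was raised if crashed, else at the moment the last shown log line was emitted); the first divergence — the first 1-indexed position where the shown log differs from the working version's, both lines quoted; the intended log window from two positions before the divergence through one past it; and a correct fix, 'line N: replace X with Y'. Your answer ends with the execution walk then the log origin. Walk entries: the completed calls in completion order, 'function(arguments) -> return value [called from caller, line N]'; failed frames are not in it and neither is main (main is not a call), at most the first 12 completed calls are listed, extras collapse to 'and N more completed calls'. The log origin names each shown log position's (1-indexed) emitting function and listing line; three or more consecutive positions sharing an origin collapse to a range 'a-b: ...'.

Answer: the defect is in verify_load at line 47.
Core observation: The log first diverges at position 14: the faulty run prints 'driver got 24' where the working version prints 'driver got 16'.
Call chain: main.
First divergence: at position 14 the run shows 'driver got 24' where the working version logs 'driver got 16'.
Intended log window:
  12: hit index 6
  13: located slot 6
  14: driver got 16
Execution walk:
  locate_pivot([7, 1, 9, 3, 5, 3, 8, 6]) -> 1  [called from sum_active, line 30]
  settle_round([7, 1, 9, 3, 5, 3, 8, 6], 8) -> 1  [called from sum_active, line 31]
  clip_value(1, 1) -> 11  [called from sum_active, line 33]
  sum_active([7, 1, 9, 3, 5, 3, 8, 6], 8) -> 11  [called from main, line 53]
  audit_lot([7, 1, 9, 3, 5, 3, 8, 6], 8) -> 6  [called from verify_load, line 44]
  verify_load([7, 1, 9, 3, 5, 3, 8, 6], 8) -> 24  [called from main, line 55]
Log origins:
  1: logged in main at line 52
  2: logged in sum_active at line 29
  3: logged in locate_pivot at line 2
  4: logged in locate_pivot at line 7
  5: logged in settle_round at line 11
  6: logged in settle_round at line 16
  7: logged in sum_active at line 32
  8: logged in clip_value at line 20
  9: logged in main at line 54
  10: logged in verify_load at line 43
  11: logged in audit_lot at line 36
  12: logged in audit_lot at line 39
  13: logged in verify_load at line 45
  14: logged in main at line 56
A correct fix: line 47: replace `3` with `2`.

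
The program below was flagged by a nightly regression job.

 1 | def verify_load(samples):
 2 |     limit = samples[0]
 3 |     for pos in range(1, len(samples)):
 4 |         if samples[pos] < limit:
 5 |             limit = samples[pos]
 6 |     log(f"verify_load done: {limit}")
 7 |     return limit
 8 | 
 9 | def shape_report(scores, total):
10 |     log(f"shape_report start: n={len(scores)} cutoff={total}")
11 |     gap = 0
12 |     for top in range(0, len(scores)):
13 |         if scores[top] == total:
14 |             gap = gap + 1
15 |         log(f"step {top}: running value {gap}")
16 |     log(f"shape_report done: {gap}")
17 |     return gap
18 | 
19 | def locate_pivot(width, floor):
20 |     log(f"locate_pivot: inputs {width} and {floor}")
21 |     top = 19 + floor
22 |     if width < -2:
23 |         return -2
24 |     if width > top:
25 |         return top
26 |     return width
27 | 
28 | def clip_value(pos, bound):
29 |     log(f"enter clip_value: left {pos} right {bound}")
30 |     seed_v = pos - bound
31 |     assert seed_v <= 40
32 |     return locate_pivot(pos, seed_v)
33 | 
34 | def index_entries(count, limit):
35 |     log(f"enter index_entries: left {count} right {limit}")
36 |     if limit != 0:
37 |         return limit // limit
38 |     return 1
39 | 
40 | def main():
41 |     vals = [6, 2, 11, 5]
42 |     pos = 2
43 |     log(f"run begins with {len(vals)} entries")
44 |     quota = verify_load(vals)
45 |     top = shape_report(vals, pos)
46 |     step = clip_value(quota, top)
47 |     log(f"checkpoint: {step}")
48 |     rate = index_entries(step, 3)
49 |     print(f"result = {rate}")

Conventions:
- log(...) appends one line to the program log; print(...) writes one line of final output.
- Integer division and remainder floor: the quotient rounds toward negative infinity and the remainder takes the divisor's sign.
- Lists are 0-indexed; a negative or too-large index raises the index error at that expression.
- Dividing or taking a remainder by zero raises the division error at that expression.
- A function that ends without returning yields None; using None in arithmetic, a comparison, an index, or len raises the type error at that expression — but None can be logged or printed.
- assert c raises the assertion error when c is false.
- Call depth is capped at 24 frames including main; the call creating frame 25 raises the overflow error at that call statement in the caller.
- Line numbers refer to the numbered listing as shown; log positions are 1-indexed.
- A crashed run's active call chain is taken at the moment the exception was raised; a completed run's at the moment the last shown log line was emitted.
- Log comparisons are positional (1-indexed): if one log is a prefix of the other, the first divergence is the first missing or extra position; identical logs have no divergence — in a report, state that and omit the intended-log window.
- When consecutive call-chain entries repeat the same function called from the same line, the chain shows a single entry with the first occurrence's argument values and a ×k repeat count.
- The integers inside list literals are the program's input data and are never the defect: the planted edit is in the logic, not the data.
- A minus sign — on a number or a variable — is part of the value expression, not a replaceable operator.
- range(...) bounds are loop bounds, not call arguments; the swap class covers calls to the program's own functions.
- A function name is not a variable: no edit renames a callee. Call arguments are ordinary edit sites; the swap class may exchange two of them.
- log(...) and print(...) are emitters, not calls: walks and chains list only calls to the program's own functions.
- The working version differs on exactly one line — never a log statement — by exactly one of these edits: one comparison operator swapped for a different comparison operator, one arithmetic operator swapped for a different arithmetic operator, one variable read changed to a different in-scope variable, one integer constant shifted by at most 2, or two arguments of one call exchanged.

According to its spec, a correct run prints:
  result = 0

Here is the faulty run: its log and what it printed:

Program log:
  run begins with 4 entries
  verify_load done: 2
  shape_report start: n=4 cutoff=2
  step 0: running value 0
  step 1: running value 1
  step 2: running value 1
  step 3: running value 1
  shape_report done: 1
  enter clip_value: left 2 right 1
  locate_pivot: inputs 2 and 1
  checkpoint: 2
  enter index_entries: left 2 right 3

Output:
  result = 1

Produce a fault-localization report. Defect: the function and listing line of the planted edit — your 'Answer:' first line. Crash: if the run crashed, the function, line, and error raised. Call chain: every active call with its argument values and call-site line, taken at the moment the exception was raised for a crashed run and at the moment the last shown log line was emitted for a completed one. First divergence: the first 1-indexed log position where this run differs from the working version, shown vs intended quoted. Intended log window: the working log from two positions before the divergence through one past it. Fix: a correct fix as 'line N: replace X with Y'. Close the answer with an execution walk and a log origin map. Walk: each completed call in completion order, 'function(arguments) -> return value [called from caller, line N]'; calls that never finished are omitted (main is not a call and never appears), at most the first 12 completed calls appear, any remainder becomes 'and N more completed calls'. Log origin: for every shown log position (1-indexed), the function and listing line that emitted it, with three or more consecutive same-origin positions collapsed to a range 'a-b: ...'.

Answer: the defect is in index_entries at line 37.
Key fact: No log line changed; the fault shows up purely in the output.
Call chain: main -> index_entries(2, 3) (called at line 48).
First divergence: none (the log streams are identical).
Execution walk:
  verify_load([6, 2, 11, 5]) -> 2  [called from main, line 44]
  shape_report([6, 2, 11, 5], 2) -> 1  [called from main, line 45]
  locate_pivot(2, 1) -> 2  [called from clip_value, line 32]
  clip_value(2, 1) -> 2  [called from main, line 46]
  index_entries(2, 3) -> 1  [called from main, line 48]
Log origin:
  1: emitted by main (line 43)
  2: emitted by verify_load (line 6)
  3: emitted by shape_report (line 10)
  4-7: emitted by shape_report (line 15)
  8: emitted by shape_report (line 16)
  9: emitted by clip_value (line 29)
  10: emitted by locate_pivot (line 20)
  11: emitted by main (line 47)
  12: emitted by index_entries (line 35)
A correct fix: line 37: replace `limit // limit` with `count // limit`.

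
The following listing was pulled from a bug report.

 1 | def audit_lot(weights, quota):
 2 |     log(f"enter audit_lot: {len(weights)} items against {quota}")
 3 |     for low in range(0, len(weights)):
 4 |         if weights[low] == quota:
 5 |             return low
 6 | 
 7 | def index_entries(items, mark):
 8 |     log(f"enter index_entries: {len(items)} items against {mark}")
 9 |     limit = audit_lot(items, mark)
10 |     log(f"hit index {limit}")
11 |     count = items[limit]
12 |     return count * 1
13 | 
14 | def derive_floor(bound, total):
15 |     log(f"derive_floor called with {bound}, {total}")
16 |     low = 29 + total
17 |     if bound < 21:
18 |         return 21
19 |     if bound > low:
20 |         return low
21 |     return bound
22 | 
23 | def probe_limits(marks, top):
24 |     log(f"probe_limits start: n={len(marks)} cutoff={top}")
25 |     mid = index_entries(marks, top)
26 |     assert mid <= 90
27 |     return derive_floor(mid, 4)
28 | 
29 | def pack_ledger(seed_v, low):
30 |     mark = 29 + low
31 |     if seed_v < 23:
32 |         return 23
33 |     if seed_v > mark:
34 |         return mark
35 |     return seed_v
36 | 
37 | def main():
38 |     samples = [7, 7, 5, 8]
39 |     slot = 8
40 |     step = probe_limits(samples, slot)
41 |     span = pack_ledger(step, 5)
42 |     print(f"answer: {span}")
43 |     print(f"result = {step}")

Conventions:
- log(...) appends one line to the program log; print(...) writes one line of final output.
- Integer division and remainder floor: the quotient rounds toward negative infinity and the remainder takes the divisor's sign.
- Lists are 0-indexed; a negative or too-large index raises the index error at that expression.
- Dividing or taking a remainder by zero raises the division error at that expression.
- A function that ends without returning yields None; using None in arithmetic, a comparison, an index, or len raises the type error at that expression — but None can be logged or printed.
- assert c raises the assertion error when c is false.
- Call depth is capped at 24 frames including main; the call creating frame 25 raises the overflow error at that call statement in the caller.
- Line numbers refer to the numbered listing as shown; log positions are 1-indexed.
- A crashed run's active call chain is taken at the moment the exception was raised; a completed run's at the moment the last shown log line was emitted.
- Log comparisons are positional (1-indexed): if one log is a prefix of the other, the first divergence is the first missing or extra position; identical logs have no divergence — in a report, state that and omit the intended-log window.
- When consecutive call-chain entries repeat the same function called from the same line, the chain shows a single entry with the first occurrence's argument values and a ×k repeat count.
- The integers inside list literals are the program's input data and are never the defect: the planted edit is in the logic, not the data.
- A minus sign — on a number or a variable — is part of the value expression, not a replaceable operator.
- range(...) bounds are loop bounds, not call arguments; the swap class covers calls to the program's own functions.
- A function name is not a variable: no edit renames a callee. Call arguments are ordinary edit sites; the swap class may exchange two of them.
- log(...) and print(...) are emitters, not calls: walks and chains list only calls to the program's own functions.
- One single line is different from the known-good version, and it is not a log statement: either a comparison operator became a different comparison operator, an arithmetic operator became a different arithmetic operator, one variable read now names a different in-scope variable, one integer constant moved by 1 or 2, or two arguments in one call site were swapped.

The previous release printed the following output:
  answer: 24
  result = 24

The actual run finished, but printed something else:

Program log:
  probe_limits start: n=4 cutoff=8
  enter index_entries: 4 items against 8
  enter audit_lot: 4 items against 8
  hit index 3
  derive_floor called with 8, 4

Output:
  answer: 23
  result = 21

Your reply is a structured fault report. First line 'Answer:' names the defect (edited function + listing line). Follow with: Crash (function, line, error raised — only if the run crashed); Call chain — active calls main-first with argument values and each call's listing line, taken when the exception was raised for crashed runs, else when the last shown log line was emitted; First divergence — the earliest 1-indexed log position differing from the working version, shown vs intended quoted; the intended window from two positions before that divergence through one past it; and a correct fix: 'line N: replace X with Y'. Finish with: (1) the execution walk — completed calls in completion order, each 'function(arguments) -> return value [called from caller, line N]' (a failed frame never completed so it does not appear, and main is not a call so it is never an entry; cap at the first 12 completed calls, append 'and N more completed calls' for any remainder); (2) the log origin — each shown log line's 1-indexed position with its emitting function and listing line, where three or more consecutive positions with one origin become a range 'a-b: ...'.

Answer: the defect is in index_entries at line 12.
Key observation: At log position 5 the runs split — shown 'derive_floor called with 8, 4', but the working version logs 'derive_floor called with 24, 4'.
Call chain: main -> probe_limits([7, 7, 5, 8], 8) (called at line 40) -> derive_floor(8, 4) (called at line 27).
First divergence: at position 5 the run shows 'derive_floor called with 8, 4' where the working version logs 'derive_floor called with 24, 4'.
Intended log window:
  3: enter audit_lot: 4 items against 8
  4: hit index 3
  5: derive_floor called with 24, 4
Execution walk:
  audit_lot([7, 7, 5, 8], 8) -> 3  [called from index_entries, line 9]
  index_entries([7, 7, 5, 8], 8) -> 8  [called from probe_limits, line 25]
  derive_floor(8, 4) -> 21  [called from probe_limits, line 27]
  probe_limits([7, 7, 5, 8], 8) -> 21  [called from main, line 40]
  pack_ledger(21, 5) -> 23  [called from main, line 41]
Log line origins:
  1: from probe_limits, line 24
  2: from index_entries, line 8
  3: from audit_lot, line 2
  4: from index_entries, line 10
  5: from derive_floor, line 15
A correct fix: line 12: replace `1` with `3`.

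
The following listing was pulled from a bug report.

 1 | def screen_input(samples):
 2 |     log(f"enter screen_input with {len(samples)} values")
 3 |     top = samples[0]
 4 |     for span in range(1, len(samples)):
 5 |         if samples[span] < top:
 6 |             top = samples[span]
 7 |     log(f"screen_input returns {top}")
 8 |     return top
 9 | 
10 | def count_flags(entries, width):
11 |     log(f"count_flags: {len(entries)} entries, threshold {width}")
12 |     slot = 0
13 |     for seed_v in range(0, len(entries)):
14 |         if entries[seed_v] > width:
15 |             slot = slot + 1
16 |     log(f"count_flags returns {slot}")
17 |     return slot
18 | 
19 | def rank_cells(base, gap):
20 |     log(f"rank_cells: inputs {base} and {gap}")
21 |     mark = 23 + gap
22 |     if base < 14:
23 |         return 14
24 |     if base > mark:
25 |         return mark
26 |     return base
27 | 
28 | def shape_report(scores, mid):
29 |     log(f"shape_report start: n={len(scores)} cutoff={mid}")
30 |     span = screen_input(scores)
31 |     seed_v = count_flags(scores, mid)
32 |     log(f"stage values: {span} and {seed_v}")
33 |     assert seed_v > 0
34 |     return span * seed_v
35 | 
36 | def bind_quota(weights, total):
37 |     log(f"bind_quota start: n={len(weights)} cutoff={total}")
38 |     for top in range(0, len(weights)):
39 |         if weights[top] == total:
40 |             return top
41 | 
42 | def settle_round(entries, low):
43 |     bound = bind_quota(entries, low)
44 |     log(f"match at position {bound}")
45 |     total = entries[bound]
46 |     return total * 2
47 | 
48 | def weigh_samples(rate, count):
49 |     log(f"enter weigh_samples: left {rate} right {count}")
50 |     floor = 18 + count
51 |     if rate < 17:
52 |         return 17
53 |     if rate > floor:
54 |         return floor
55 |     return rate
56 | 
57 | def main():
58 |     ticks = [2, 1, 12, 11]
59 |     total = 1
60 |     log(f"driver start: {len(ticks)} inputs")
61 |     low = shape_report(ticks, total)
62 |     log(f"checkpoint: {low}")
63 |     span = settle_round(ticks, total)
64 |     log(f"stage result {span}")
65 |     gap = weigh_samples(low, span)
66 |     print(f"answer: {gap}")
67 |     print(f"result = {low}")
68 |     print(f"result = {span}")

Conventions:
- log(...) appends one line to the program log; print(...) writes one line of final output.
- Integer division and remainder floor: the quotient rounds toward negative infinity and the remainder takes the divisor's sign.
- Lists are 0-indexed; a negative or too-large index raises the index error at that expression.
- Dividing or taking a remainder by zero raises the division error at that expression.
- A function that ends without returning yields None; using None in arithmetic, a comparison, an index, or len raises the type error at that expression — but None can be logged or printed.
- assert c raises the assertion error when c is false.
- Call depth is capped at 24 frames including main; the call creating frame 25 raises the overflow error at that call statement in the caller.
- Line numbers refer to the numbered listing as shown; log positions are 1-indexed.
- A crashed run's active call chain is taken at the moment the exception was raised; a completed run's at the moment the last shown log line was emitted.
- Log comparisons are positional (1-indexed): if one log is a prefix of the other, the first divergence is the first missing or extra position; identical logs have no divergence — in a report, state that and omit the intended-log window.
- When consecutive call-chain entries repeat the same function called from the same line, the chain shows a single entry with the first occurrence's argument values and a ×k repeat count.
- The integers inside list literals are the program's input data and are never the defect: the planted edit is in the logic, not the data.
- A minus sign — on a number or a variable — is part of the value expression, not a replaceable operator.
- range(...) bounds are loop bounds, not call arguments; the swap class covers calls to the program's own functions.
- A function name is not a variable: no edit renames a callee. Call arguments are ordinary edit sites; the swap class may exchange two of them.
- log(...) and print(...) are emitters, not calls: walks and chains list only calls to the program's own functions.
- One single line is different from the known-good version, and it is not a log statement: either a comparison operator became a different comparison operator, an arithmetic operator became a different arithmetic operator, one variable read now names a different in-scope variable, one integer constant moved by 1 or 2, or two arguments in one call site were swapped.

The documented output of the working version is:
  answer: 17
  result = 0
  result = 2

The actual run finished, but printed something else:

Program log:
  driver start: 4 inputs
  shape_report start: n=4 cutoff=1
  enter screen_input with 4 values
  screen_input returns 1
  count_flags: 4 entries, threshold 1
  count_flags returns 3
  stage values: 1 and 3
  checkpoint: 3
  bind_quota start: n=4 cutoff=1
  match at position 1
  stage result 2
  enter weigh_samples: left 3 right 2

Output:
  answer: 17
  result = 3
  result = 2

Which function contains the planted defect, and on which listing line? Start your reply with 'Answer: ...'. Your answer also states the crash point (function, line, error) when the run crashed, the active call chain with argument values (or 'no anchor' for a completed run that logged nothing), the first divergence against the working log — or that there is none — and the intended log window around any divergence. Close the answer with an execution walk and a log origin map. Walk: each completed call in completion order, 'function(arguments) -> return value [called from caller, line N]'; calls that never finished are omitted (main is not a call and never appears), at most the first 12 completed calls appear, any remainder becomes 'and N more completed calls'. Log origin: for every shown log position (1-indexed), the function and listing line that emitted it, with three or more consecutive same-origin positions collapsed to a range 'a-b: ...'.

Answer: the defect is in shape_report at line 34.
Core observation: Everything matches until log position 8, which reads 'checkpoint: 3' in place of 'checkpoint: 0'.
Call chain: main -> weigh_samples(3, 2) (called at line 65).
First divergence: position 8 — the shown line 'checkpoint: 3' should read 'checkpoint: 0'.
Intended log window:
  6: count_flags returns 3
  7: stage values: 1 and 3
  8: checkpoint: 0
  9: bind_quota start: n=4 cutoff=1
Execution walk:
  screen_input([2, 1, 12, 11]) -> 1  [called from shape_report, line 30]
  count_flags([2, 1, 12, 11], 1) -> 3  [called from shape_report, line 31]
  shape_report([2, 1, 12, 11], 1) -> 3  [called from main, line 61]
  bind_quota([2, 1, 12, 11], 1) -> 1  [called from settle_round, line 43]
  settle_round([2, 1, 12, 11], 1) -> 2  [called from main, line 63]
  weigh_samples(3, 2) -> 17  [called from main, line 65]
Log origins:
  1: emitted by main (line 60)
  2: emitted by shape_report (line 29)
  3: emitted by screen_input (line 2)
  4: emitted by screen_input (line 7)
  5: emitted by count_flags (line 11)
  6: emitted by count_flags (line 16)
  7: emitted by shape_report (line 32)
  8: emitted by main (line 62)
  9: emitted by bind_quota (line 37)
  10: emitted by settle_round (line 44)
  11: emitted by main (line 64)
  12: emitted by weigh_samples (line 49)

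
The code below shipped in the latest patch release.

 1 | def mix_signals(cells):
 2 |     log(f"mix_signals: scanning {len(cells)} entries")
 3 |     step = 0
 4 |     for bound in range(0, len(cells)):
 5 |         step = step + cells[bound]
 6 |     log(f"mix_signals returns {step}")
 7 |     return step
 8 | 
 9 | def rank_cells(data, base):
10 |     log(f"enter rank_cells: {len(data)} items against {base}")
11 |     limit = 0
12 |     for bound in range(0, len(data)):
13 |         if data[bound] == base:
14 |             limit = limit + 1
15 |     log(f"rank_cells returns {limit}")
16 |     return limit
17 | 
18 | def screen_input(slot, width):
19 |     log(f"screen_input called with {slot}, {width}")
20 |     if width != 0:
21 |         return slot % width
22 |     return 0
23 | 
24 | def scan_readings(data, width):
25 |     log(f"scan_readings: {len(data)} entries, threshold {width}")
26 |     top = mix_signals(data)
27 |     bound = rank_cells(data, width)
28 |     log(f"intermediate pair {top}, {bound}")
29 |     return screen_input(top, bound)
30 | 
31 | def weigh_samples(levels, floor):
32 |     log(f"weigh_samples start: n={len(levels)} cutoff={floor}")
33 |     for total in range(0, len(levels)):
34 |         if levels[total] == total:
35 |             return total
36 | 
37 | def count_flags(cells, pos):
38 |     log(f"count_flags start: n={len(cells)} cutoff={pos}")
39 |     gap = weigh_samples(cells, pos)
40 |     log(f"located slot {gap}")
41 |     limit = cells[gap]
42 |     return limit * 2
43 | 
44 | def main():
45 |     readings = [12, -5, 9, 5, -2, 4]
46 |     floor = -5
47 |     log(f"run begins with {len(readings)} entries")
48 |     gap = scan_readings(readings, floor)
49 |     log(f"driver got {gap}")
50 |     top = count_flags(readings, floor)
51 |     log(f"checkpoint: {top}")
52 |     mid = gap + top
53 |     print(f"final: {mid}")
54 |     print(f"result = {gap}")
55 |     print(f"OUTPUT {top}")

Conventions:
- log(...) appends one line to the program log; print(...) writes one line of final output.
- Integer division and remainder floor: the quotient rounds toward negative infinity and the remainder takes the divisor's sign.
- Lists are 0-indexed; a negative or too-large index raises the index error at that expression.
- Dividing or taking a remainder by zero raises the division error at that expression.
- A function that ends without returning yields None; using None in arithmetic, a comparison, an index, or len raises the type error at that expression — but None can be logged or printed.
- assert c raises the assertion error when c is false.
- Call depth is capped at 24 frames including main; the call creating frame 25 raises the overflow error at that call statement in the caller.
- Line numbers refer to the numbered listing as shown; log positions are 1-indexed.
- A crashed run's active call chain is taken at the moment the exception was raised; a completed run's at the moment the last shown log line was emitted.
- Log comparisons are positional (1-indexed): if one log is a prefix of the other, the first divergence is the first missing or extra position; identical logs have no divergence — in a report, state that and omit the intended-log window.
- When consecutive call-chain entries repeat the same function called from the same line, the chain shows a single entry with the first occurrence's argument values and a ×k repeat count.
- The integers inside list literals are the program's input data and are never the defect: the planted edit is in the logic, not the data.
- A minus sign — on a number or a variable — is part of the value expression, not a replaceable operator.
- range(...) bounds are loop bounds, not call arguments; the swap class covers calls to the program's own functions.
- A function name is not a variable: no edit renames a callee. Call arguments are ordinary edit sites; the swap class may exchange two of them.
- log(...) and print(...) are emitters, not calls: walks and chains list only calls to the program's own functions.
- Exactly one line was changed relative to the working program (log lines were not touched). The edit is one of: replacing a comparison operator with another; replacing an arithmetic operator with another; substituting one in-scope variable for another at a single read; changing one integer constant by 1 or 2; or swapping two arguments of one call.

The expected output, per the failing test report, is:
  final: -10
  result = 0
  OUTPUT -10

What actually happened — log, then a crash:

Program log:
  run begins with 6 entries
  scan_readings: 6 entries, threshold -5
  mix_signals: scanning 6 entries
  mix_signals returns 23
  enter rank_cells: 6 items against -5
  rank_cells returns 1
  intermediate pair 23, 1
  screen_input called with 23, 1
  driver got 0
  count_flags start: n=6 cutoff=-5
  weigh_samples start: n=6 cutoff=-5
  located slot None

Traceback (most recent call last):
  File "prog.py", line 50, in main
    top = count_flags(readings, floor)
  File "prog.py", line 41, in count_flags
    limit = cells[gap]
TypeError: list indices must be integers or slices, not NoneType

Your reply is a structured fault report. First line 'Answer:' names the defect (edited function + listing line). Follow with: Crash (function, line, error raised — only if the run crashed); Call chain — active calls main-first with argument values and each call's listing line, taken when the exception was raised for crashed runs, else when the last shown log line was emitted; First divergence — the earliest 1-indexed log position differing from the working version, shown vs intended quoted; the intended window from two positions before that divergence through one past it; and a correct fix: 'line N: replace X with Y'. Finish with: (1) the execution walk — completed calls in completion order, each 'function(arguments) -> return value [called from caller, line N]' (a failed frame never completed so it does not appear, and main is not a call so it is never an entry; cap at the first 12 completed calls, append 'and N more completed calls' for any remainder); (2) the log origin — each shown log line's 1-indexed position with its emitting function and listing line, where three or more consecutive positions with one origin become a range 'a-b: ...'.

Answer: the defect is in weigh_samples at line 34.
Key observation: The earliest visible damage is log position 12 — 'located slot None' rather than the intended 'located slot 1'.
Crash: count_flags, line 41, TypeError.
Call chain: main -> count_flags([12, -5, 9, 5, -2, 4], -5) (called at line 50).
First divergence: position 12; shown 'located slot None' vs intended 'located slot 1'.
Intended log window:
  10: count_flags start: n=6 cutoff=-5
  11: weigh_samples start: n=6 cutoff=-5
  12: located slot 1
  13: checkpoint: -10
Execution walk:
  mix_signals([12, -5, 9, 5, -2, 4]) -> 23  [called from scan_readings, line 26]
  rank_cells([12, -5, 9, 5, -2, 4], -5) -> 1  [called from scan_readings, line 27]
  screen_input(23, 1) -> 0  [called from scan_readings, line 29]
  scan_readings([12, -5, 9, 5, -2, 4], -5) -> 0  [called from main, line 48]
  weigh_samples([12, -5, 9, 5, -2, 4], -5) -> None  [called from count_flags, line 39]
Log origins:
  1: from main, line 47
  2: from scan_readings, line 25
  3: from mix_signals, line 2
  4: from mix_signals, line 6
  5: from rank_cells, line 10
  6: from rank_cells, line 15
  7: from scan_readings, line 28
  8: from screen_input, line 19
  9: from main, line 49
  10: from count_flags, line 38
  11: from weigh_samples, line 32
  12: from count_flags, line 40
A correct fix: line 34: replace `levels[total] == total` with `levels[total] == floor`.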